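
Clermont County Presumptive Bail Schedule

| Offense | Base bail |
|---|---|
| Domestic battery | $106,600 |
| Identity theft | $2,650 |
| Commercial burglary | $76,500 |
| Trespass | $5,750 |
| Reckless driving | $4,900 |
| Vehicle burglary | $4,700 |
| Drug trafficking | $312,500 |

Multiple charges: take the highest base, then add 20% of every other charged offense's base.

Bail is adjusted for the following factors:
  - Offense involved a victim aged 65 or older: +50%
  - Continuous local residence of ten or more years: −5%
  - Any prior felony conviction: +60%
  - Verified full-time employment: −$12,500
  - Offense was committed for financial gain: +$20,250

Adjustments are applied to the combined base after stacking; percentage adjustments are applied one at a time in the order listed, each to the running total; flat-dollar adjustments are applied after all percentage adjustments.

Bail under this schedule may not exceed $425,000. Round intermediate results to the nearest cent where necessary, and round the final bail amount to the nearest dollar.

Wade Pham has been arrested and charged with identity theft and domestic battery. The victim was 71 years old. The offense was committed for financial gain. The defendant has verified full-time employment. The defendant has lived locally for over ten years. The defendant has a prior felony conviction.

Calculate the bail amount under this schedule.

Base amounts from the schedule: identity theft $2,650; domestic battery $106,600.
Stacking rule: highest base plus 20% of each additional charge. Highest is domestic battery at $106,600. Additional: $2,650 × 20% = $530. Combined base = $106,600 + $530 = $107,130.
Offense involved a victim aged 65 or older (+50%): $107,130 × 1.5 = $160,695.
Continuous local residence of ten or more years (−5%): $160,695 × 0.95 = $152,660.25.
Any prior felony conviction (+60%): $152,660.25 × 1.6 = $244,256.40.
Verified full-time employment (−$12,500 flat): $244,256.40 − $12,500 = $231,756.40.
Offense was committed for financial gain (+$20,250 flat): $231,756.40 + $20,250 = $252,006.40.
$252,006.40 is within the $425,000 maximum.
Rounded to the nearest dollar: $252,006.

$252,006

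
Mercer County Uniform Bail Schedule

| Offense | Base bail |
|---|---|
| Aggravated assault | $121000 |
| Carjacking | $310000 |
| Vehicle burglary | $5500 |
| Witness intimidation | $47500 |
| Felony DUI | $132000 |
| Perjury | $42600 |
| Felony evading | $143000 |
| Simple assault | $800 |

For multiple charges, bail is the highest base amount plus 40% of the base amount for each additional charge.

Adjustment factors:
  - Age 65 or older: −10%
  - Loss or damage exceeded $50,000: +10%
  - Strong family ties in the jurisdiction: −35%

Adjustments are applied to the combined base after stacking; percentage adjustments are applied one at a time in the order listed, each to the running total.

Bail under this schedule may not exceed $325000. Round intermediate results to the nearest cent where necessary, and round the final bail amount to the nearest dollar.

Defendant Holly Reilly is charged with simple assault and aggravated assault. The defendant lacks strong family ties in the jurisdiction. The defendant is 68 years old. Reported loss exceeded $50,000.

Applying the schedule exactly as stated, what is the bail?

Base amounts from the schedule: simple assault $800; aggravated assault $121000.
Stacking rule: highest base plus 40% of each additional charge. Highest is aggravated assault at $121000. Additional: $800 × 40% = $320. Combined base = $121000 + $320 = $121320.
Age 65 or older (−10%): $121320 × 0.9 = $109188.
Loss or damage exceeded $50,000 (+10%): $109188 × 1.1 = $120106.80.
$120106.80 is within the $325000 maximum.
Rounded to the nearest dollar: $120107.

$120107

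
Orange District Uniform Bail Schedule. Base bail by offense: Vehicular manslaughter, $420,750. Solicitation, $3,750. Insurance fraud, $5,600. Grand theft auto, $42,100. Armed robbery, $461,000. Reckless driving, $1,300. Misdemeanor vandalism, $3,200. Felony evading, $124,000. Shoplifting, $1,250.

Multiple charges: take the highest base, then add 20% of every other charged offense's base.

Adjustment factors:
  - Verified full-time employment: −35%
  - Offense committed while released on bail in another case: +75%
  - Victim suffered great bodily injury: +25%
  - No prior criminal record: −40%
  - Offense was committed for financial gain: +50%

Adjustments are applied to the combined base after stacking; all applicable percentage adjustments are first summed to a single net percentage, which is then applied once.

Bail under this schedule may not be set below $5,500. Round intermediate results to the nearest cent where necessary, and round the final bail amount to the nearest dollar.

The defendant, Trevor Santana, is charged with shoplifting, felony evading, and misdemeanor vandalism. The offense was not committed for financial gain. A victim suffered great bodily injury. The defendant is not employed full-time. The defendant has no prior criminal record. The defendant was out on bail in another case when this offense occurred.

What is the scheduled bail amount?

$199,824

Base amounts from the schedule: shoplifting $1,250; felony evading $124,000; misdemeanor vandalism $3,200.
Stacking rule: highest base plus 20% of each additional charge. Highest is felony evading at $124,000. Additional: $1,250 × 20% = $250; $3,200 × 20% = $640. Combined base = $124,000 + $890 = $124,890.
Net percentage adjustment: +75% +25% −40% = +60%. $124,890 × 1.6 = $199,824.
$199,824 is at or above the $5,500 minimum.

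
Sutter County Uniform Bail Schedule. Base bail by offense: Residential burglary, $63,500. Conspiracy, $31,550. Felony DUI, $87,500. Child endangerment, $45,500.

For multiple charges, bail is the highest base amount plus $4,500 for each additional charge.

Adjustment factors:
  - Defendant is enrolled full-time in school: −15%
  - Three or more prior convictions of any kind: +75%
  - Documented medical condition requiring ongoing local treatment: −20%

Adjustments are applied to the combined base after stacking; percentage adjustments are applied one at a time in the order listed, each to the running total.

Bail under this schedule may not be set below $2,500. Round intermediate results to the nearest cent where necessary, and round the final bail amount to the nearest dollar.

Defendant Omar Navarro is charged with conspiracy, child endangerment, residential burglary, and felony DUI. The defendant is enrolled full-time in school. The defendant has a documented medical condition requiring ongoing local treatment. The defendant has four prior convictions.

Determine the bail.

Base amounts from the schedule: conspiracy $31,550; child endangerment $45,500; residential burglary $63,500; felony DUI $87,500.
Stacking rule: highest base plus $4,500 per additional charge. Highest is felony DUI at $87,500; 3 additional charges → +$13,500. Combined base = $101,000.
Defendant is enrolled full-time in school (−15%): $101,000 × 0.85 = $85,850.
Three or more prior convictions of any kind (+75%): $85,850 × 1.75 = $150,237.50.
Documented medical condition requiring ongoing local treatment (−20%): $150,237.50 × 0.8 = $120,190.
$120,190 is at or above the $2,500 minimum.

$120,190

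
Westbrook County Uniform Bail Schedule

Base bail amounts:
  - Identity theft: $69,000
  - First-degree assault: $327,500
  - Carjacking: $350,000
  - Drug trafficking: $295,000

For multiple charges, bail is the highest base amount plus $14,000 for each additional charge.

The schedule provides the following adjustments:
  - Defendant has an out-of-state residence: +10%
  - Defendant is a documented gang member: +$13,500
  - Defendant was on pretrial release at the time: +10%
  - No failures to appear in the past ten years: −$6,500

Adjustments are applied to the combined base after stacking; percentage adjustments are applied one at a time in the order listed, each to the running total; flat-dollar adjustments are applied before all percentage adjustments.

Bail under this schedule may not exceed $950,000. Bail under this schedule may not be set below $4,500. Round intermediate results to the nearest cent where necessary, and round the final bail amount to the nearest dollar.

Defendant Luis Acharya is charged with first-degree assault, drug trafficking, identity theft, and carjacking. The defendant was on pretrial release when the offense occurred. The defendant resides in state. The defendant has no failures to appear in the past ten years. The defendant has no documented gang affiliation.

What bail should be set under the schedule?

Base amounts from the schedule: first-degree assault $327,500; drug trafficking $295,000; identity theft $69,000; carjacking $350,000.
Stacking rule: highest base plus $14,000 per additional charge. Highest is carjacking at $350,000; 3 additional charges → +$42,000. Combined base = $392,000.
No failures to appear in the past ten years (−$6,500 flat): $392,000 − $6,500 = $385,500.
Defendant was on pretrial release at the time (+10%): $385,500 × 1.1 = $424,050.
$424,050 is within the $950,000 maximum.
$424,050 is at or above the $4,500 minimum.

$424,050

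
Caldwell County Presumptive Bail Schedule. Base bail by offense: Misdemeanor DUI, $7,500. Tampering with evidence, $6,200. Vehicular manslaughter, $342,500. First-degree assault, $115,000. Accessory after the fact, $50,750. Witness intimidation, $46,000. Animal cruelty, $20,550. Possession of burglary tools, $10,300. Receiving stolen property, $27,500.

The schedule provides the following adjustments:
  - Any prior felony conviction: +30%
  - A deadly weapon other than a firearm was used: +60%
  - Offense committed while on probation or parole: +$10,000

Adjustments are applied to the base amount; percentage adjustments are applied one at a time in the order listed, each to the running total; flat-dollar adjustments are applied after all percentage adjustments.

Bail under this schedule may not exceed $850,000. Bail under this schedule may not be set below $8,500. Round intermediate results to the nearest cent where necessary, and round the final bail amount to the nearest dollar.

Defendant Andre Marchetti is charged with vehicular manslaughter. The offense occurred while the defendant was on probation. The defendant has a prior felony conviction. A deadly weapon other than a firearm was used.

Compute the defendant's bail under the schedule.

Base amounts from the schedule: vehicular manslaughter $342,500.
Single charge. Combined base = $342,500.
Any prior felony conviction (+30%): $342,500 × 1.3 = $445,250.
A deadly weapon other than a firearm was used (+60%): $445,250 × 1.6 = $712,400.
Offense committed while on probation or parole (+$10,000 flat): $712,400 + $10,000 = $722,400.
$722,400 is within the $850,000 maximum.
$722,400 is at or above the $8,500 minimum.

$722,400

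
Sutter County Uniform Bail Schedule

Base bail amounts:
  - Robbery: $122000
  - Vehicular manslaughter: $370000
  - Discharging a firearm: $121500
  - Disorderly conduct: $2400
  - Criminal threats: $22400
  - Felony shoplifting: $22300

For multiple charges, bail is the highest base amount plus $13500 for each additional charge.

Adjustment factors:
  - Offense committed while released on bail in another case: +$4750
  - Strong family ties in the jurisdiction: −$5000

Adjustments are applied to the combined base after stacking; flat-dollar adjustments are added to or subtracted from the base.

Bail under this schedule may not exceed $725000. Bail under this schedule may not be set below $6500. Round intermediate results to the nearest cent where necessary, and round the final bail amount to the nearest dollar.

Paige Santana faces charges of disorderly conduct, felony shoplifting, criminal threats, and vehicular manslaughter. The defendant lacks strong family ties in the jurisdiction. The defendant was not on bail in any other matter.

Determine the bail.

Base amounts from the schedule: disorderly conduct $2400; felony shoplifting $22300; criminal threats $22400; vehicular manslaughter $370000.
Stacking rule: highest base plus $13500 per additional charge. Highest is vehicular manslaughter at $370000; 3 additional charges → +$40500. Combined base = $410500.
No adjustment factors apply to this defendant.
$410500 is within the $725000 maximum.
$410500 is at or above the $6500 minimum.

$410500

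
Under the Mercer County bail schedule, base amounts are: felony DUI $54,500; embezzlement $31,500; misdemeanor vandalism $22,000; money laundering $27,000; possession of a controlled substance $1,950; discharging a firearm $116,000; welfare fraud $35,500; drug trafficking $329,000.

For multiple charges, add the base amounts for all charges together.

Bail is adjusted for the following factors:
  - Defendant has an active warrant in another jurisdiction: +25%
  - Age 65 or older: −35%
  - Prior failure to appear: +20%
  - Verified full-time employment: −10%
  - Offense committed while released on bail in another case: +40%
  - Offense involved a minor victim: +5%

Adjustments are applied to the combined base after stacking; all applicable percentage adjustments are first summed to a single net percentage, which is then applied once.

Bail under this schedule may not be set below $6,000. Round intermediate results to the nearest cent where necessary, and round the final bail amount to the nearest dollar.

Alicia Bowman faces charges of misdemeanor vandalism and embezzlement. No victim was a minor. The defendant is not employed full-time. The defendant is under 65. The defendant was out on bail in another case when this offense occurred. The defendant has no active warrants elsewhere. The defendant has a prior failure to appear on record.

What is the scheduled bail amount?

$85,600

Base amounts from the schedule: misdemeanor vandalism $22,000; embezzlement $31,500.
Stacking rule: sum of all bases. $22,000 + $31,500 = $53,500.
Net percentage adjustment: +20% +40% = +60%. $53,500 × 1.6 = $85,600.
$85,600 is at or above the $6,000 minimum.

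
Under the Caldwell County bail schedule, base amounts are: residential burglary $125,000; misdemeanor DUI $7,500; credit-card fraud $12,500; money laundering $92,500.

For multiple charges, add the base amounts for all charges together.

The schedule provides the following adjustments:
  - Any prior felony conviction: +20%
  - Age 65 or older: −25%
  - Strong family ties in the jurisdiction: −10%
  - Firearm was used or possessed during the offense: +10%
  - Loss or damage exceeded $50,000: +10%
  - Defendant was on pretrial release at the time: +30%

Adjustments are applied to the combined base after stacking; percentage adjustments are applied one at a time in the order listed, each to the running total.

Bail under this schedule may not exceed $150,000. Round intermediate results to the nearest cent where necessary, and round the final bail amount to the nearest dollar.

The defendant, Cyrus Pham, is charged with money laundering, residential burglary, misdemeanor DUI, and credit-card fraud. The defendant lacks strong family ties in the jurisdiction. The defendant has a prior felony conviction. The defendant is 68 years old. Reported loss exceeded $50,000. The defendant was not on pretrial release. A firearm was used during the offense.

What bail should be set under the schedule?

Base amounts from the schedule: money laundering $92,500; residential burglary $125,000; misdemeanor DUI $7,500; credit-card fraud $12,500.
Stacking rule: sum of all bases. $92,500 + $125,000 + $7,500 + $12,500 = $237,500.
Any prior felony conviction (+20%): $237,500 × 1.2 = $285,000.
Age 65 or older (−25%): $285,000 × 0.75 = $213,750.
Firearm was used or possessed during the offense (+10%): $213,750 × 1.1 = $235,125.
Loss or damage exceeded $50,000 (+10%): $235,125 × 1.1 = $258,637.50.
Result $258,637.50 exceeds the maximum of $150,000; bail is capped at $150,000.

$150,000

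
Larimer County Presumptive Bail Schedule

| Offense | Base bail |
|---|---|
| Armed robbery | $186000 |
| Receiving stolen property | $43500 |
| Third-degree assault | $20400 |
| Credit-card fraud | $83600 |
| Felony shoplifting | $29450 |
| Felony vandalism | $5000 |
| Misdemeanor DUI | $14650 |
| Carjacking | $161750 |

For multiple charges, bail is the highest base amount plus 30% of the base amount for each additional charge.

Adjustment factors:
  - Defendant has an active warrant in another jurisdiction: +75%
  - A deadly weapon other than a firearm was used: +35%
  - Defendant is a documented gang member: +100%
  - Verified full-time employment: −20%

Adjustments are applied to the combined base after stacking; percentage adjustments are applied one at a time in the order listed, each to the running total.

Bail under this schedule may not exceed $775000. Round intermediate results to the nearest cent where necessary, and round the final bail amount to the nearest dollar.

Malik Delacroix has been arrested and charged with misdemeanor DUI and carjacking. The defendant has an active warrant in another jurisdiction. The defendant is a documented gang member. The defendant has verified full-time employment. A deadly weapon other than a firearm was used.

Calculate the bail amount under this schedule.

$628028

Base amounts from the schedule: misdemeanor DUI $14650; carjacking $161750.
Stacking rule: highest base plus 30% of each additional charge. Highest is carjacking at $161750. Additional: $14650 × 30% = $4395. Combined base = $161750 + $4395 = $166145.
Defendant has an active warrant in another jurisdiction (+75%): $166145 × 1.75 = $290753.75.
A deadly weapon other than a firearm was used (+35%): $290753.75 × 1.35 = $392517.56.
Defendant is a documented gang member (+100%): $392517.56 × 2 = $785035.12.
Verified full-time employment (−20%): $785035.12 × 0.8 = $628028.10.
$628028.10 is within the $775000 maximum.
Rounded to the nearest dollar: $628028.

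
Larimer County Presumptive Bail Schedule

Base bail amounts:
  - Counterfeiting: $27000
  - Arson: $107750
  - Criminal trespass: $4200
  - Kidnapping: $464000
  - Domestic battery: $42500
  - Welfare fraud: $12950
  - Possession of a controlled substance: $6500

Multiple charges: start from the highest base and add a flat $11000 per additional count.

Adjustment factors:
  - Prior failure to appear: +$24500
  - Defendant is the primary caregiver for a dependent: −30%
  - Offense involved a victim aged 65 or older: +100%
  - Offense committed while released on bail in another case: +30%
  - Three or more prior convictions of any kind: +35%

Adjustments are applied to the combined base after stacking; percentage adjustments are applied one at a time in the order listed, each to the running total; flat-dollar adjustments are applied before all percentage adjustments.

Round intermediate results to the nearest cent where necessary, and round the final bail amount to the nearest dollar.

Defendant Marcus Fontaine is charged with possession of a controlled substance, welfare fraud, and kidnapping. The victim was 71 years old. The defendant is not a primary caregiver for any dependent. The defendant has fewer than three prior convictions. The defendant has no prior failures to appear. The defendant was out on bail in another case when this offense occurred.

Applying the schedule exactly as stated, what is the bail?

Base amounts from the schedule: possession of a controlled substance $6500; welfare fraud $12950; kidnapping $464000.
Stacking rule: highest base plus $11000 per additional charge. Highest is kidnapping at $464000; 2 additional charges → +$22000. Combined base = $486000.
Offense involved a victim aged 65 or older (+100%): $486000 × 2 = $972000.
Offense committed while released on bail in another case (+30%): $972000 × 1.3 = $1263600.

$1263600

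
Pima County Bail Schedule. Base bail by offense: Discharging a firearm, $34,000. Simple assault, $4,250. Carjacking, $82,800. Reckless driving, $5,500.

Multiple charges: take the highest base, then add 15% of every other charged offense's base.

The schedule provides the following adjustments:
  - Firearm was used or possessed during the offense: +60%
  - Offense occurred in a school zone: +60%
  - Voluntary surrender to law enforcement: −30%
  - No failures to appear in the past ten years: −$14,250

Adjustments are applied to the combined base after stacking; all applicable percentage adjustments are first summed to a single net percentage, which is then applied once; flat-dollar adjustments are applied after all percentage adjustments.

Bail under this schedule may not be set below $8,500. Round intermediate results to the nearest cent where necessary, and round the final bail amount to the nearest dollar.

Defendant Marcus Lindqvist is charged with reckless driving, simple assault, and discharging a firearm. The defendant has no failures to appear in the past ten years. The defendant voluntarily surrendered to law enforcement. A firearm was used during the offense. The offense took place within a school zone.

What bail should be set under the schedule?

Base amounts from the schedule: reckless driving $5,500; simple assault $4,250; discharging a firearm $34,000.
Stacking rule: highest base plus 15% of each additional charge. Highest is discharging a firearm at $34,000. Additional: $5,500 × 15% = $825; $4,250 × 15% = $637.50. Combined base = $34,000 + $1,462.50 = $35,462.50.
Net percentage adjustment: +60% +60% −30% = +90%. $35,462.50 × 1.9 = $67,378.75.
No failures to appear in the past ten years (−$14,250 flat): $67,378.75 − $14,250 = $53,128.75.
$53,128.75 is at or above the $8,500 minimum.
Rounded to the nearest dollar: $53,129.

$53,129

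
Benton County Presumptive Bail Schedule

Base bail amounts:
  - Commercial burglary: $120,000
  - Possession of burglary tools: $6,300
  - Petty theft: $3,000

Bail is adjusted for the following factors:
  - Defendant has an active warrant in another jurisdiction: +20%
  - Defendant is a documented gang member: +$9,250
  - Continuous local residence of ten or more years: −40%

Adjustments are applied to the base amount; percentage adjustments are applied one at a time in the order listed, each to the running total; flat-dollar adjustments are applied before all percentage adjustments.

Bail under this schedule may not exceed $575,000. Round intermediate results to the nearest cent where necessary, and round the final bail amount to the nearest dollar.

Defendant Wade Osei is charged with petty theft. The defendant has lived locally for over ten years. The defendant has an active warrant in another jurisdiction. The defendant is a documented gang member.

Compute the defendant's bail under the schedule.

Base amounts from the schedule: petty theft $3,000.
Single charge. Combined base = $3,000.
Defendant is a documented gang member (+$9,250 flat): $3,000 + $9,250 = $12,250.
Defendant has an active warrant in another jurisdiction (+20%): $12,250 × 1.2 = $14,700.
Continuous local residence of ten or more years (−40%): $14,700 × 0.6 = $8,820.
$8,820 is within the $575,000 maximum.

$8,820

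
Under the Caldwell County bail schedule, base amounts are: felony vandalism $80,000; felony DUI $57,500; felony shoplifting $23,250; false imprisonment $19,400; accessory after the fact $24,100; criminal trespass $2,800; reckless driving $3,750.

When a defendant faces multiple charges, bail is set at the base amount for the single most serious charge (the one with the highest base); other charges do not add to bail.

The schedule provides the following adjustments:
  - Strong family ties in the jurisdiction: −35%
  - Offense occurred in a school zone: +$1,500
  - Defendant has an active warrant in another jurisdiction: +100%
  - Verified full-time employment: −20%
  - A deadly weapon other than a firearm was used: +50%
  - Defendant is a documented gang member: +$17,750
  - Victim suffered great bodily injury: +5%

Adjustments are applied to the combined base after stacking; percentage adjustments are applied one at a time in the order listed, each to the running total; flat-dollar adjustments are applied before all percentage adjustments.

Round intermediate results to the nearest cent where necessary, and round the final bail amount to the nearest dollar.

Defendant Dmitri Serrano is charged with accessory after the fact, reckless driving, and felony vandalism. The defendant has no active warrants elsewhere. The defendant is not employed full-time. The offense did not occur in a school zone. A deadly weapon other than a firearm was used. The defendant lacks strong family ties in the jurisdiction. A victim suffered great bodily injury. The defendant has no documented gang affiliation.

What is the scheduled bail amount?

Base amounts from the schedule: accessory after the fact $24,100; reckless driving $3,750; felony vandalism $80,000.
Stacking rule: use the highest base only. Highest is felony vandalism at $80,000. Combined base = $80,000.
A deadly weapon other than a firearm was used (+50%): $80,000 × 1.5 = $120,000.
Victim suffered great bodily injury (+5%): $120,000 × 1.05 = $126,000.

$126,000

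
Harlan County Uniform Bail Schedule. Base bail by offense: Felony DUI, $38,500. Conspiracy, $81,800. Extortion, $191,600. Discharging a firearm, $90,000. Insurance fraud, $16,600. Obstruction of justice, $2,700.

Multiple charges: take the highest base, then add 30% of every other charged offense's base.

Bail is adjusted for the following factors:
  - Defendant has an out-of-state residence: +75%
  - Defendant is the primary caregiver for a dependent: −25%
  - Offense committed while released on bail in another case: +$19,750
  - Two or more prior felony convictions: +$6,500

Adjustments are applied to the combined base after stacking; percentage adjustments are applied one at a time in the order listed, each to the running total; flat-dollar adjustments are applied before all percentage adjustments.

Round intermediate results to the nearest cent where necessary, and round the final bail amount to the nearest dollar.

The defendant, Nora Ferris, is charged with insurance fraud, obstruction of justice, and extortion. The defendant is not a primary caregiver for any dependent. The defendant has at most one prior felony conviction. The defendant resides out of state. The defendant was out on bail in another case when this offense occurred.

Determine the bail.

$379,995

Base amounts from the schedule: insurance fraud $16,600; obstruction of justice $2,700; extortion $191,600.
Stacking rule: highest base plus 30% of each additional charge. Highest is extortion at $191,600. Additional: $16,600 × 30% = $4,980; $2,700 × 30% = $810. Combined base = $191,600 + $5,790 = $197,390.
Offense committed while released on bail in another case (+$19,750 flat): $197,390 + $19,750 = $217,140.
Defendant has an out-of-state residence (+75%): $217,140 × 1.75 = $379,995.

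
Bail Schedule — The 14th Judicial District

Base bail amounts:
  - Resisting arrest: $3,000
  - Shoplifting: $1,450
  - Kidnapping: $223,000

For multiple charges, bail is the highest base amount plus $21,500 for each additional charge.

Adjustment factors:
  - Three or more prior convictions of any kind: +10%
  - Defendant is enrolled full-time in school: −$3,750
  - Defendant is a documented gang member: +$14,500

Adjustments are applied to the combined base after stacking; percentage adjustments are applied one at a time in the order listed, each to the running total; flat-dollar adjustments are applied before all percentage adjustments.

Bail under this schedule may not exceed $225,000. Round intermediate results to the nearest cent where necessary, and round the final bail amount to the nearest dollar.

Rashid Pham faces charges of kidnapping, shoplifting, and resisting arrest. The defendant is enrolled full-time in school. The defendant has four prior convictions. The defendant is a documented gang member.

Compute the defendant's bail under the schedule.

Base amounts from the schedule: kidnapping $223,000; shoplifting $1,450; resisting arrest $3,000.
Stacking rule: highest base plus $21,500 per additional charge. Highest is kidnapping at $223,000; 2 additional charges → +$43,000. Combined base = $266,000.
Defendant is enrolled full-time in school (−$3,750 flat): $266,000 − $3,750 = $262,250.
Defendant is a documented gang member (+$14,500 flat): $262,250 + $14,500 = $276,750.
Three or more prior convictions of any kind (+10%): $276,750 × 1.1 = $304,425.
Result $304,425 exceeds the maximum of $225,000; bail is capped at $225,000.

$225,000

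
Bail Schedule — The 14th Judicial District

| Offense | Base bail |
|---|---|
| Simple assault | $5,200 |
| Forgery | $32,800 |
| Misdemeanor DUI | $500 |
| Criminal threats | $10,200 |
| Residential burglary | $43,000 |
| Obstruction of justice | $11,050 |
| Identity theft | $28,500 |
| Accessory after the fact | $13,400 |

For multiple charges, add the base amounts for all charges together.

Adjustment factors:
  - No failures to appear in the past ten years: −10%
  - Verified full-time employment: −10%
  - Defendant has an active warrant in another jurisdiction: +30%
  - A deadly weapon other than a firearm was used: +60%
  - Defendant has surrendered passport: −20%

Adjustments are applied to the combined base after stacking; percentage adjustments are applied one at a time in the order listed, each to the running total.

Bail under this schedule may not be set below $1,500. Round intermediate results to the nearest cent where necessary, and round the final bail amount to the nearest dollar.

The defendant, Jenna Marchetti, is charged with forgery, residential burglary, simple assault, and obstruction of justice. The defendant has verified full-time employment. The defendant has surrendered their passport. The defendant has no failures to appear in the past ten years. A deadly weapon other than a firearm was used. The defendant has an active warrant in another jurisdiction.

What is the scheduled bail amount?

Base amounts from the schedule: forgery $32,800; residential burglary $43,000; simple assault $5,200; obstruction of justice $11,050.
Stacking rule: sum of all bases. $32,800 + $43,000 + $5,200 + $11,050 = $92,050.
No failures to appear in the past ten years (−10%): $92,050 × 0.9 = $82,845.
Verified full-time employment (−10%): $82,845 × 0.9 = $74,560.50.
Defendant has an active warrant in another jurisdiction (+30%): $74,560.50 × 1.3 = $96,928.65.
A deadly weapon other than a firearm was used (+60%): $96,928.65 × 1.6 = $155,085.84.
Defendant has surrendered passport (−20%): $155,085.84 × 0.8 = $124,068.67.
$124,068.67 is at or above the $1,500 minimum.
Rounded to the nearest dollar: $124,069.

$124,069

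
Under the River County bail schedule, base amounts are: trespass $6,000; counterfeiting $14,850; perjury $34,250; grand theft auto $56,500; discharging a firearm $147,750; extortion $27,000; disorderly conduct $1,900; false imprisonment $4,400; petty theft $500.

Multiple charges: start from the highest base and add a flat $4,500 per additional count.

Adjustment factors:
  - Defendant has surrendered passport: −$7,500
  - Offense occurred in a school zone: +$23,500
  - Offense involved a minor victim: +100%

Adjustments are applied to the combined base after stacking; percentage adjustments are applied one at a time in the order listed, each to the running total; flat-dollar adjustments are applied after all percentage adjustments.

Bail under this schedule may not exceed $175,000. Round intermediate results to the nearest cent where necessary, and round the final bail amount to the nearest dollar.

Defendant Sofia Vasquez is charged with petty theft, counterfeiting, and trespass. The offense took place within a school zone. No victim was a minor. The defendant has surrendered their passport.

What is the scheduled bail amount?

$39,850

Base amounts from the schedule: petty theft $500; counterfeiting $14,850; trespass $6,000.
Stacking rule: highest base plus $4,500 per additional charge. Highest is counterfeiting at $14,850; 2 additional charges → +$9,000. Combined base = $23,850.
Defendant has surrendered passport (−$7,500 flat): $23,850 − $7,500 = $16,350.
Offense occurred in a school zone (+$23,500 flat): $16,350 + $23,500 = $39,850.
$39,850 is within the $175,000 maximum.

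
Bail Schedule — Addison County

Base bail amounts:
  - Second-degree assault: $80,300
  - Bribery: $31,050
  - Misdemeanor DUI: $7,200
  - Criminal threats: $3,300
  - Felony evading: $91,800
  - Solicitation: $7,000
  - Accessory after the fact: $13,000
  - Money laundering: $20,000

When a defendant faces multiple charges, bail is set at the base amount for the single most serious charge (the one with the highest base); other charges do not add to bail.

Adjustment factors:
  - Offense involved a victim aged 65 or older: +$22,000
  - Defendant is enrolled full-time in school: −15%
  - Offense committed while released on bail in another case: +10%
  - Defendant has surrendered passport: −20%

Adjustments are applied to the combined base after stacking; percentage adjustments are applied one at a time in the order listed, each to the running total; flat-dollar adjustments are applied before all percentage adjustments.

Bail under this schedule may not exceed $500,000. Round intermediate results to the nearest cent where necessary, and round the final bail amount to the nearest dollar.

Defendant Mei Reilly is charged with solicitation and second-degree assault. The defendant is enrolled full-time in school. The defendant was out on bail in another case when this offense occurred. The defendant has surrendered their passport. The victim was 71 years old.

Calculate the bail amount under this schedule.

Base amounts from the schedule: solicitation $7,000; second-degree assault $80,300.
Stacking rule: use the highest base only. Highest is second-degree assault at $80,300. Combined base = $80,300.
Offense involved a victim aged 65 or older (+$22,000 flat): $80,300 + $22,000 = $102,300.
Defendant is enrolled full-time in school (−15%): $102,300 × 0.85 = $86,955.
Offense committed while released on bail in another case (+10%): $86,955 × 1.1 = $95,650.50.
Defendant has surrendered passport (−20%): $95,650.50 × 0.8 = $76,520.40.
$76,520.40 is within the $500,000 maximum.
Rounded to the nearest dollar: $76,520.

$76,520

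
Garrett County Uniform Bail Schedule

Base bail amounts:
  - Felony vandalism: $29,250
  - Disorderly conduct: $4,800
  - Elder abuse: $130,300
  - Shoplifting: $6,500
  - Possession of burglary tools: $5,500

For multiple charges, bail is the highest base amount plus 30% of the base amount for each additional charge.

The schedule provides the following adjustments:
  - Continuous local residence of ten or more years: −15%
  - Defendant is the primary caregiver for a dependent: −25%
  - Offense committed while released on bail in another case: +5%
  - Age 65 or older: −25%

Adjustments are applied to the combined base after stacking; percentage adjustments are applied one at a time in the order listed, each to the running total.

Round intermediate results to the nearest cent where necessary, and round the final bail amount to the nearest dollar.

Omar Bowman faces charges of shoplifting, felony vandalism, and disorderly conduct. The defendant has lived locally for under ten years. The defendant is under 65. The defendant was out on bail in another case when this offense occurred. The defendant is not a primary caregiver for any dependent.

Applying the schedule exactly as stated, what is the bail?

Base amounts from the schedule: shoplifting $6,500; felony vandalism $29,250; disorderly conduct $4,800.
Stacking rule: highest base plus 30% of each additional charge. Highest is felony vandalism at $29,250. Additional: $6,500 × 30% = $1,950; $4,800 × 30% = $1,440. Combined base = $29,250 + $3,390 = $32,640.
Offense committed while released on bail in another case (+5%): $32,640 × 1.05 = $34,272.

$34,272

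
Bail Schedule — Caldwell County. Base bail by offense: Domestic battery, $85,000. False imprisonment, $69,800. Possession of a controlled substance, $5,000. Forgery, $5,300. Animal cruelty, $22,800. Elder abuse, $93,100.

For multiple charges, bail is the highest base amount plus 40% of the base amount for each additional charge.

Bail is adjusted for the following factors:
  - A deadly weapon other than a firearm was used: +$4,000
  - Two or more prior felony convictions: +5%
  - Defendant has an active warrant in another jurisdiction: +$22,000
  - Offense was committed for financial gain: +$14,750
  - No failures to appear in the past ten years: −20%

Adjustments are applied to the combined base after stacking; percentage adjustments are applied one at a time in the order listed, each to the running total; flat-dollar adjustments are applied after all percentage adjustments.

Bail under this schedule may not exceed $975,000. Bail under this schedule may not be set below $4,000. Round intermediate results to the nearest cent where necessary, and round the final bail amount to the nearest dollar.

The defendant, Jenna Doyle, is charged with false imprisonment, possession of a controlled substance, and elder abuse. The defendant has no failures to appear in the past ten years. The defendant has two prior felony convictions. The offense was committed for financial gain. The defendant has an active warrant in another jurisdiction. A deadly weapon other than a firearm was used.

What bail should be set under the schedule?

$144,087

Base amounts from the schedule: false imprisonment $69,800; possession of a controlled substance $5,000; elder abuse $93,100.
Stacking rule: highest base plus 40% of each additional charge. Highest is elder abuse at $93,100. Additional: $69,800 × 40% = $27,920; $5,000 × 40% = $2,000. Combined base = $93,100 + $29,920 = $123,020.
Two or more prior felony convictions (+5%): $123,020 × 1.05 = $129,171.
No failures to appear in the past ten years (−20%): $129,171 × 0.8 = $103,336.80.
A deadly weapon other than a firearm was used (+$4,000 flat): $103,336.80 + $4,000 = $107,336.80.
Defendant has an active warrant in another jurisdiction (+$22,000 flat): $107,336.80 + $22,000 = $129,336.80.
Offense was committed for financial gain (+$14,750 flat): $129,336.80 + $14,750 = $144,086.80.
$144,086.80 is within the $975,000 maximum.
$144,086.80 is at or above the $4,000 minimum.
Rounded to the nearest dollar: $144,087.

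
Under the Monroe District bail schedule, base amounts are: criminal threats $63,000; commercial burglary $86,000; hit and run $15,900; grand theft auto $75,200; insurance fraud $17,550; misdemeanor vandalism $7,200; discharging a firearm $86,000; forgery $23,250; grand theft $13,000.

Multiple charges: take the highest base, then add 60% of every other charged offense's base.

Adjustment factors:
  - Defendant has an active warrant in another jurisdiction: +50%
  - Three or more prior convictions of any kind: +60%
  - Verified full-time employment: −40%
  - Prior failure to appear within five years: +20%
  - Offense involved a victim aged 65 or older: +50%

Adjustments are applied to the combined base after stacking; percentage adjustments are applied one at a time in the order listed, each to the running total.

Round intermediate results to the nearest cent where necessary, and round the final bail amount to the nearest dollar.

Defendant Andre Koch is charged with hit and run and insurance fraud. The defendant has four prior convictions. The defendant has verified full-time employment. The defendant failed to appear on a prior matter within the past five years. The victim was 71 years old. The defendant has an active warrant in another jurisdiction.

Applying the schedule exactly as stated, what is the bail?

$70,217

Base amounts from the schedule: hit and run $15,900; insurance fraud $17,550.
Stacking rule: highest base plus 60% of each additional charge. Highest is insurance fraud at $17,550. Additional: $15,900 × 60% = $9,540. Combined base = $17,550 + $9,540 = $27,090.
Defendant has an active warrant in another jurisdiction (+50%): $27,090 × 1.5 = $40,635.
Three or more prior convictions of any kind (+60%): $40,635 × 1.6 = $65,016.
Verified full-time employment (−40%): $65,016 × 0.6 = $39,009.60.
Prior failure to appear within five years (+20%): $39,009.60 × 1.2 = $46,811.52.
Offense involved a victim aged 65 or older (+50%): $46,811.52 × 1.5 = $70,217.28.
Rounded to the nearest dollar: $70,217.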